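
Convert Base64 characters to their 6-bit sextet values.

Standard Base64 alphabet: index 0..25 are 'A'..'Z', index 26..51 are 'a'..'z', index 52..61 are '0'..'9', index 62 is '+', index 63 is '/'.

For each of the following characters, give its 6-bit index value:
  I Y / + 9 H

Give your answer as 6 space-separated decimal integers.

'I': A..Z range, ord('I') − ord('A') = 8
'Y': A..Z range, ord('Y') − ord('A') = 24
'/': index 63
'+': index 62
'9': 0..9 range, 52 + ord('9') − ord('0') = 61
'H': A..Z range, ord('H') − ord('A') = 7

Answer: 8 24 63 62 61 7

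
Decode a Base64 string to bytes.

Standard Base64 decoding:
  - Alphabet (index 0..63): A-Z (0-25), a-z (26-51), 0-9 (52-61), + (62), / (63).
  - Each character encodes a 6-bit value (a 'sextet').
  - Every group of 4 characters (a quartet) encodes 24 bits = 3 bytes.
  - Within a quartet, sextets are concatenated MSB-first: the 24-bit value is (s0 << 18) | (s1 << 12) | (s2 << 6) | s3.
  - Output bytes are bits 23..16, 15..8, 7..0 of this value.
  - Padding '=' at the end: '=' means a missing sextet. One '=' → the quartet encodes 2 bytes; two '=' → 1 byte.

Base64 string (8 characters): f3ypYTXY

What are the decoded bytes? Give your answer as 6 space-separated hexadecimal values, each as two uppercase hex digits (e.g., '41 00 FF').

After char 0 ('f'=31): chars_in_quartet=1 acc=0x1F bytes_emitted=0
After char 1 ('3'=55): chars_in_quartet=2 acc=0x7F7 bytes_emitted=0
After char 2 ('y'=50): chars_in_quartet=3 acc=0x1FDF2 bytes_emitted=0
After char 3 ('p'=41): chars_in_quartet=4 acc=0x7F7CA9 -> emit 7F 7C A9, reset; bytes_emitted=3
After char 4 ('Y'=24): chars_in_quartet=1 acc=0x18 bytes_emitted=3
After char 5 ('T'=19): chars_in_quartet=2 acc=0x613 bytes_emitted=3
After char 6 ('X'=23): chars_in_quartet=3 acc=0x184D7 bytes_emitted=3
After char 7 ('Y'=24): chars_in_quartet=4 acc=0x6135D8 -> emit 61 35 D8, reset; bytes_emitted=6

Answer: 7F 7C A9 61 35 D8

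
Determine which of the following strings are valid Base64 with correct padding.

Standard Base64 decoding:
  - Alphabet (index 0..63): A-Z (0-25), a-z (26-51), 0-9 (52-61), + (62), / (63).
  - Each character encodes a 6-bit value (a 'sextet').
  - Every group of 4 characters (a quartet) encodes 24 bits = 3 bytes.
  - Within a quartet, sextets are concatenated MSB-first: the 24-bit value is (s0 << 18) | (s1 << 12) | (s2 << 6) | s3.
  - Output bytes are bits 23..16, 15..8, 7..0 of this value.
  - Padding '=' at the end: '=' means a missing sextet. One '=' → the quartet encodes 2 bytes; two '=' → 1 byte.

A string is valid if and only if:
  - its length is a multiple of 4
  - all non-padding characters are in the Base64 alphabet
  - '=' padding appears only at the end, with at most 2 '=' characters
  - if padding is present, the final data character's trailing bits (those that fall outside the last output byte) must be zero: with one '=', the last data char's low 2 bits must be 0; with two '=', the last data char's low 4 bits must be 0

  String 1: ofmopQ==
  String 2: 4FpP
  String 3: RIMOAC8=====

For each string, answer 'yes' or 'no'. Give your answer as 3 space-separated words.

Answer: yes yes no

Derivation:
String 1: 'ofmopQ==' → valid
String 2: '4FpP' → valid
String 3: 'RIMOAC8=====' → invalid (5 pad chars (max 2))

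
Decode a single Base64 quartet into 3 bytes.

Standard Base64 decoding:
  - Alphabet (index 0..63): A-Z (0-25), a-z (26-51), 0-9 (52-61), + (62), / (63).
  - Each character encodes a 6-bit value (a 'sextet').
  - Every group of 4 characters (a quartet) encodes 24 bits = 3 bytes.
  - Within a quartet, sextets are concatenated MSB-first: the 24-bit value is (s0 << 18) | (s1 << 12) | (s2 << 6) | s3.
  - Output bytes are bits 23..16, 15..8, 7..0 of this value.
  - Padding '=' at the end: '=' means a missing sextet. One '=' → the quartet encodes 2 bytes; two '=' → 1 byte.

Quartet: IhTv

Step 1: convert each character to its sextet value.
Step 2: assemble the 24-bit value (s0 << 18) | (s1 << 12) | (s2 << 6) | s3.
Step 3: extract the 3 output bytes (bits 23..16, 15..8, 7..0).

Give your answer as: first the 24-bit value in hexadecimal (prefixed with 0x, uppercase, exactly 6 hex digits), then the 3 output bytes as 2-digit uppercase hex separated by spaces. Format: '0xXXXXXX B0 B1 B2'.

Sextets: I=8, h=33, T=19, v=47
24-bit: (8<<18) | (33<<12) | (19<<6) | 47
      = 0x200000 | 0x021000 | 0x0004C0 | 0x00002F
      = 0x2214EF
Bytes: (v>>16)&0xFF=22, (v>>8)&0xFF=14, v&0xFF=EF

Answer: 0x2214EF 22 14 EF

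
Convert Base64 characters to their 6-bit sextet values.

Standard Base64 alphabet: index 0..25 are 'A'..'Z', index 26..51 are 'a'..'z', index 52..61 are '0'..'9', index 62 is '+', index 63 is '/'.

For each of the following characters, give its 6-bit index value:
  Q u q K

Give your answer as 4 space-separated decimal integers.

'Q': A..Z range, ord('Q') − ord('A') = 16
'u': a..z range, 26 + ord('u') − ord('a') = 46
'q': a..z range, 26 + ord('q') − ord('a') = 42
'K': A..Z range, ord('K') − ord('A') = 10

Answer: 16 46 42 10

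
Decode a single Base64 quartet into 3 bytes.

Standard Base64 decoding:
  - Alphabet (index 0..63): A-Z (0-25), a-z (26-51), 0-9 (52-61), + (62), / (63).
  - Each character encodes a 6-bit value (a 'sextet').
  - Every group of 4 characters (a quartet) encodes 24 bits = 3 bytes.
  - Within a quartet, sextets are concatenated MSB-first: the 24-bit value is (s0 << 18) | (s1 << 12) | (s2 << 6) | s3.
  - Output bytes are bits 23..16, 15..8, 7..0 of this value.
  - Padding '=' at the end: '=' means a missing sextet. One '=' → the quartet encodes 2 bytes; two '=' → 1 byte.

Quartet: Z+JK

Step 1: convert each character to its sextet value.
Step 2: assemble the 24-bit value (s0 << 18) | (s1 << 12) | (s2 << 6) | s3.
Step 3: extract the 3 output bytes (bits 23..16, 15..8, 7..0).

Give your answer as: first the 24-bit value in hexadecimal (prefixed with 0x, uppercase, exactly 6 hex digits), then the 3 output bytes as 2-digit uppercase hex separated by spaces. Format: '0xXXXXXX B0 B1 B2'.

Answer: 0x67E24A 67 E2 4A

Derivation:
Sextets: Z=25, +=62, J=9, K=10
24-bit: (25<<18) | (62<<12) | (9<<6) | 10
      = 0x640000 | 0x03E000 | 0x000240 | 0x00000A
      = 0x67E24A
Bytes: (v>>16)&0xFF=67, (v>>8)&0xFF=E2, v&0xFF=4A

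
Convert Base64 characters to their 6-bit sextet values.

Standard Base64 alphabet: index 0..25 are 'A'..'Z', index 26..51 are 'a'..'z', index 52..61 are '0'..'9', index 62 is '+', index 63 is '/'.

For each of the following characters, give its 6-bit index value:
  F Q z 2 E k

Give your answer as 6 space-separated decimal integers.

Answer: 5 16 51 54 4 36

Derivation:
'F': A..Z range, ord('F') − ord('A') = 5
'Q': A..Z range, ord('Q') − ord('A') = 16
'z': a..z range, 26 + ord('z') − ord('a') = 51
'2': 0..9 range, 52 + ord('2') − ord('0') = 54
'E': A..Z range, ord('E') − ord('A') = 4
'k': a..z range, 26 + ord('k') − ord('a') = 36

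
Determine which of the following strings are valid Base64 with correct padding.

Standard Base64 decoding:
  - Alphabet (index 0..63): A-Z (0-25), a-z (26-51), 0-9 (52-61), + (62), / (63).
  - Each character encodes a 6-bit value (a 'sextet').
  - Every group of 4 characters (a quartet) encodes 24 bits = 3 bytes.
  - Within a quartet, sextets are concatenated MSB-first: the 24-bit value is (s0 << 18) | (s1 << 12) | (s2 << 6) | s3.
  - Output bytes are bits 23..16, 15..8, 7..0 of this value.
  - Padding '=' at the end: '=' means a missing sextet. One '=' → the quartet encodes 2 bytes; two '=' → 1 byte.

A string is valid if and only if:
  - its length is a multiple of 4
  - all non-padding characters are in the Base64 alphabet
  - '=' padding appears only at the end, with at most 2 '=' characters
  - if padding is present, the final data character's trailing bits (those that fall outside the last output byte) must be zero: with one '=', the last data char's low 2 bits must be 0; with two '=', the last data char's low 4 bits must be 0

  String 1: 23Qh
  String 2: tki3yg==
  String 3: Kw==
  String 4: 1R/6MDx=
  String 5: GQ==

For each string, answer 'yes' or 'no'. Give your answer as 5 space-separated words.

String 1: '23Qh' → valid
String 2: 'tki3yg==' → valid
String 3: 'Kw==' → valid
String 4: '1R/6MDx=' → invalid (bad trailing bits)
String 5: 'GQ==' → valid

Answer: yes yes yes no yes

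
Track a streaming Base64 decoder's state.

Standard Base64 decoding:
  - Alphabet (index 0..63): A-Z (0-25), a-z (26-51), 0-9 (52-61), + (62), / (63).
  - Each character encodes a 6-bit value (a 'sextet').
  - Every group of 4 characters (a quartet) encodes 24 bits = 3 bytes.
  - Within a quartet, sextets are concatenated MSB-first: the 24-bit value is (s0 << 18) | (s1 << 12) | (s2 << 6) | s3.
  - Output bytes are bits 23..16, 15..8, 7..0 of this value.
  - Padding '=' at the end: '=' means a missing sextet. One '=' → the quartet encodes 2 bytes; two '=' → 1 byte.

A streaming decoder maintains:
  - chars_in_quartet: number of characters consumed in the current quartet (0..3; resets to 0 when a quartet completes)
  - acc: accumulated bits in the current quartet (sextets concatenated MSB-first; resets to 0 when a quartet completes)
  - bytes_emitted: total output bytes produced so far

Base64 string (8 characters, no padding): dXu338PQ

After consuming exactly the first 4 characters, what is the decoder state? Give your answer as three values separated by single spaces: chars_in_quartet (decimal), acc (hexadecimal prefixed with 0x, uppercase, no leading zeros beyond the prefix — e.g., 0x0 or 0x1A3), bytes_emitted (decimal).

Answer: 0 0x0 3

Derivation:
After char 0 ('d'=29): chars_in_quartet=1 acc=0x1D bytes_emitted=0
After char 1 ('X'=23): chars_in_quartet=2 acc=0x757 bytes_emitted=0
After char 2 ('u'=46): chars_in_quartet=3 acc=0x1D5EE bytes_emitted=0
After char 3 ('3'=55): chars_in_quartet=4 acc=0x757BB7 -> emit 75 7B B7, reset; bytes_emitted=3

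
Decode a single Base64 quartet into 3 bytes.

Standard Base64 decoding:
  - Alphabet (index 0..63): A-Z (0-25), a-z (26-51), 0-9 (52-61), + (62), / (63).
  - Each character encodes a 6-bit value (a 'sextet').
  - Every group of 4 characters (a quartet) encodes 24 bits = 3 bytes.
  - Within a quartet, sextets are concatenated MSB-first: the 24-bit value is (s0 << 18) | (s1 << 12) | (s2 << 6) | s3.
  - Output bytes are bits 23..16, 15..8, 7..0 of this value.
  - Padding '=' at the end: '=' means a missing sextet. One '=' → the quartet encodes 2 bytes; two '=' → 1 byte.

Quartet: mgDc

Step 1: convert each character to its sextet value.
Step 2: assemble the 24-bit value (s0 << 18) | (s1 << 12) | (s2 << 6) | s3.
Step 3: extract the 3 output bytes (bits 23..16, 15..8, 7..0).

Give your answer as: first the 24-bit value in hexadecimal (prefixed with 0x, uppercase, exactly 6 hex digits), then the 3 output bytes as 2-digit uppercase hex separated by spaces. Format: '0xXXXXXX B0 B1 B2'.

Sextets: m=38, g=32, D=3, c=28
24-bit: (38<<18) | (32<<12) | (3<<6) | 28
      = 0x980000 | 0x020000 | 0x0000C0 | 0x00001C
      = 0x9A00DC
Bytes: (v>>16)&0xFF=9A, (v>>8)&0xFF=00, v&0xFF=DC

Answer: 0x9A00DC 9A 00 DC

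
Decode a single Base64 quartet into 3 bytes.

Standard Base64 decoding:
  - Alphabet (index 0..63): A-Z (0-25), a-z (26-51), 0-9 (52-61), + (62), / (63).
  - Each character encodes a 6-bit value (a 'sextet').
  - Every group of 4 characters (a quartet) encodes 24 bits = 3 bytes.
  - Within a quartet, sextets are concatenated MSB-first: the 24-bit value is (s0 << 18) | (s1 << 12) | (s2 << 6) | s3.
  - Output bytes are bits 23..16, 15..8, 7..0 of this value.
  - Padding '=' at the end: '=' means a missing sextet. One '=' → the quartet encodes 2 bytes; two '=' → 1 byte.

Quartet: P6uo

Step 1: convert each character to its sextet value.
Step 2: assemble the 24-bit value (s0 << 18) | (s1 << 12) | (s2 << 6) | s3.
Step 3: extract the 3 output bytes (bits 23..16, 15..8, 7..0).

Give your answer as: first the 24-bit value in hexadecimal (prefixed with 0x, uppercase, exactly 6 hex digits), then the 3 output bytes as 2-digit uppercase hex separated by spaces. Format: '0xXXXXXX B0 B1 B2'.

Answer: 0x3FABA8 3F AB A8

Derivation:
Sextets: P=15, 6=58, u=46, o=40
24-bit: (15<<18) | (58<<12) | (46<<6) | 40
      = 0x3C0000 | 0x03A000 | 0x000B80 | 0x000028
      = 0x3FABA8
Bytes: (v>>16)&0xFF=3F, (v>>8)&0xFF=AB, v&0xFF=A8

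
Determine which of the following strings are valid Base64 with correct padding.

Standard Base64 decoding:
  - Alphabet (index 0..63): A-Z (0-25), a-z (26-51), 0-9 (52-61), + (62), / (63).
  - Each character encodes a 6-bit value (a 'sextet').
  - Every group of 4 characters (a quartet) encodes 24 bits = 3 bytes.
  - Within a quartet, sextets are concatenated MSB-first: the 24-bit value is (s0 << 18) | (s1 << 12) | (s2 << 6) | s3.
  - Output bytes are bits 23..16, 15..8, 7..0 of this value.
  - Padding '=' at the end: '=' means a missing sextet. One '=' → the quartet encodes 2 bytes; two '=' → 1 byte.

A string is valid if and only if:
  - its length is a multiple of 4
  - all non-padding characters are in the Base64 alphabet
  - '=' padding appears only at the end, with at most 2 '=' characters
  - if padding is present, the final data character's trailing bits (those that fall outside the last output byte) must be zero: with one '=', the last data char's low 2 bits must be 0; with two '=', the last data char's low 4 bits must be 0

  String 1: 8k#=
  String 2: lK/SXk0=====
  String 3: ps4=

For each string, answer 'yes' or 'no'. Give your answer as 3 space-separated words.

Answer: no no yes

Derivation:
String 1: '8k#=' → invalid (bad char(s): ['#'])
String 2: 'lK/SXk0=====' → invalid (5 pad chars (max 2))
String 3: 'ps4=' → valid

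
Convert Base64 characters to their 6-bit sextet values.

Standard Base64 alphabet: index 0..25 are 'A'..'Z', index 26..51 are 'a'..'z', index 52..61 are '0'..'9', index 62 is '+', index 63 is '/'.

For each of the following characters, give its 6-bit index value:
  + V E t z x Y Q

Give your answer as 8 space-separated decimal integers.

'+': index 62
'V': A..Z range, ord('V') − ord('A') = 21
'E': A..Z range, ord('E') − ord('A') = 4
't': a..z range, 26 + ord('t') − ord('a') = 45
'z': a..z range, 26 + ord('z') − ord('a') = 51
'x': a..z range, 26 + ord('x') − ord('a') = 49
'Y': A..Z range, ord('Y') − ord('A') = 24
'Q': A..Z range, ord('Q') − ord('A') = 16

Answer: 62 21 4 45 51 49 24 16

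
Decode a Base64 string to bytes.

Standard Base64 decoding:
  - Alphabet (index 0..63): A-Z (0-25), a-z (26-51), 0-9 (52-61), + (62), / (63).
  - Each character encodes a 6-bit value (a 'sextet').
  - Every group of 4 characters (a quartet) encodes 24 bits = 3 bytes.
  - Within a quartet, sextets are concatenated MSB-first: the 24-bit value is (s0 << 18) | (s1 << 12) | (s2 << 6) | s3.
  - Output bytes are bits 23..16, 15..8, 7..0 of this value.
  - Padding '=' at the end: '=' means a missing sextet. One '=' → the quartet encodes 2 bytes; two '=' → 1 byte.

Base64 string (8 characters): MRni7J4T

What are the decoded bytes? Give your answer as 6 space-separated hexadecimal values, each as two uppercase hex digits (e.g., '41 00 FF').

Answer: 31 19 E2 EC 9E 13

Derivation:
After char 0 ('M'=12): chars_in_quartet=1 acc=0xC bytes_emitted=0
After char 1 ('R'=17): chars_in_quartet=2 acc=0x311 bytes_emitted=0
After char 2 ('n'=39): chars_in_quartet=3 acc=0xC467 bytes_emitted=0
After char 3 ('i'=34): chars_in_quartet=4 acc=0x3119E2 -> emit 31 19 E2, reset; bytes_emitted=3
After char 4 ('7'=59): chars_in_quartet=1 acc=0x3B bytes_emitted=3
After char 5 ('J'=9): chars_in_quartet=2 acc=0xEC9 bytes_emitted=3
After char 6 ('4'=56): chars_in_quartet=3 acc=0x3B278 bytes_emitted=3
After char 7 ('T'=19): chars_in_quartet=4 acc=0xEC9E13 -> emit EC 9E 13, reset; bytes_emitted=6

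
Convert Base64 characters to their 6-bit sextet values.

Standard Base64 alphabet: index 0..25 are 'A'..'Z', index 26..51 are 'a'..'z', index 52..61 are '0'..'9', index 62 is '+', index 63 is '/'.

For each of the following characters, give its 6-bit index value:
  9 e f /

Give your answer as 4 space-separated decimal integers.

Answer: 61 30 31 63

Derivation:
'9': 0..9 range, 52 + ord('9') − ord('0') = 61
'e': a..z range, 26 + ord('e') − ord('a') = 30
'f': a..z range, 26 + ord('f') − ord('a') = 31
'/': index 63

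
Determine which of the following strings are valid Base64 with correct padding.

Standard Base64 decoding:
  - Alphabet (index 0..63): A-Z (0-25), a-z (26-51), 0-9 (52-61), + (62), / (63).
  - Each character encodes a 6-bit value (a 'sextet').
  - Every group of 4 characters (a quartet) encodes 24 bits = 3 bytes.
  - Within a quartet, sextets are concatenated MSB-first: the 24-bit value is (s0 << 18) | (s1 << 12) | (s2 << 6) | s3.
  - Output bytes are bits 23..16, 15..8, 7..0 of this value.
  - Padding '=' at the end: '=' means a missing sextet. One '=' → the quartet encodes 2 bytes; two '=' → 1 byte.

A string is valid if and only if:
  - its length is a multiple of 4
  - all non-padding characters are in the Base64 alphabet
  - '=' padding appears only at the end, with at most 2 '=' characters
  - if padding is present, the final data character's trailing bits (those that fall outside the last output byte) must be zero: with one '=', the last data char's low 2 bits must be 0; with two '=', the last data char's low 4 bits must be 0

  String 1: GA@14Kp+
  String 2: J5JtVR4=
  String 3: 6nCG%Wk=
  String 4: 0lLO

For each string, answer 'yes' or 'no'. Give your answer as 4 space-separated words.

Answer: no yes no yes

Derivation:
String 1: 'GA@14Kp+' → invalid (bad char(s): ['@'])
String 2: 'J5JtVR4=' → valid
String 3: '6nCG%Wk=' → invalid (bad char(s): ['%'])
String 4: '0lLO' → valid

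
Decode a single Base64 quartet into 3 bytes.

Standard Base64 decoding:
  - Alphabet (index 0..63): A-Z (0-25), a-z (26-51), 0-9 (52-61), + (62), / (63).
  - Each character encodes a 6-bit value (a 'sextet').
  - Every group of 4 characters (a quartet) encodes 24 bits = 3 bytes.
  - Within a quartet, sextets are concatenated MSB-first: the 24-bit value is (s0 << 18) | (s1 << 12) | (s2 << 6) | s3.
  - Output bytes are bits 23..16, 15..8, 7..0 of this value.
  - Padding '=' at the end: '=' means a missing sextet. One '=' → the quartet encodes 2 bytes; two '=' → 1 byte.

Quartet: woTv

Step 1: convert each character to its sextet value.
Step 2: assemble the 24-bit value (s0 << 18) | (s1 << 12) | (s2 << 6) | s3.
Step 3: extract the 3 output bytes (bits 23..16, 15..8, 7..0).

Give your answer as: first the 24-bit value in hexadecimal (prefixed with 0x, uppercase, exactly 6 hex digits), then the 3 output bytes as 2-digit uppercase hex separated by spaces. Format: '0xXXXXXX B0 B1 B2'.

Answer: 0xC284EF C2 84 EF

Derivation:
Sextets: w=48, o=40, T=19, v=47
24-bit: (48<<18) | (40<<12) | (19<<6) | 47
      = 0xC00000 | 0x028000 | 0x0004C0 | 0x00002F
      = 0xC284EF
Bytes: (v>>16)&0xFF=C2, (v>>8)&0xFF=84, v&0xFF=EF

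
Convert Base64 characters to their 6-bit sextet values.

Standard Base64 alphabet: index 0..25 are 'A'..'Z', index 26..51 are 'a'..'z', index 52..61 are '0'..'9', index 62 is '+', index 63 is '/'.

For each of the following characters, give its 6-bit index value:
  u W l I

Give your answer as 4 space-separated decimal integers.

Answer: 46 22 37 8

Derivation:
'u': a..z range, 26 + ord('u') − ord('a') = 46
'W': A..Z range, ord('W') − ord('A') = 22
'l': a..z range, 26 + ord('l') − ord('a') = 37
'I': A..Z range, ord('I') − ord('A') = 8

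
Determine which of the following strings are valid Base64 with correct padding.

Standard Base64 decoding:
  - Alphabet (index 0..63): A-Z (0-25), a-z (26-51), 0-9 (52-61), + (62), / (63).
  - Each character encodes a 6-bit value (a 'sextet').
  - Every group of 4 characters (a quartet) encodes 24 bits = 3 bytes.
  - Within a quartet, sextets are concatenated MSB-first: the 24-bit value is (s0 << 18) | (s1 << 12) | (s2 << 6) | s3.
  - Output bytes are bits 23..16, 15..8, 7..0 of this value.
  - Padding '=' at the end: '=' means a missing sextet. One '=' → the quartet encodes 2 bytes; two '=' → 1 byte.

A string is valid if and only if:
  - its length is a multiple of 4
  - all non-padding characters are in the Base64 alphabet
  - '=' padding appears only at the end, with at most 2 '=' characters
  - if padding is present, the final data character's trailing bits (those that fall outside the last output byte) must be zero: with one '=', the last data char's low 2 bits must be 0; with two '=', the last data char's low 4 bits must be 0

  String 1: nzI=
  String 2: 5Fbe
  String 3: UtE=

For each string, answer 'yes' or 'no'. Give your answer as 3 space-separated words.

Answer: yes yes yes

Derivation:
String 1: 'nzI=' → valid
String 2: '5Fbe' → valid
String 3: 'UtE=' → valid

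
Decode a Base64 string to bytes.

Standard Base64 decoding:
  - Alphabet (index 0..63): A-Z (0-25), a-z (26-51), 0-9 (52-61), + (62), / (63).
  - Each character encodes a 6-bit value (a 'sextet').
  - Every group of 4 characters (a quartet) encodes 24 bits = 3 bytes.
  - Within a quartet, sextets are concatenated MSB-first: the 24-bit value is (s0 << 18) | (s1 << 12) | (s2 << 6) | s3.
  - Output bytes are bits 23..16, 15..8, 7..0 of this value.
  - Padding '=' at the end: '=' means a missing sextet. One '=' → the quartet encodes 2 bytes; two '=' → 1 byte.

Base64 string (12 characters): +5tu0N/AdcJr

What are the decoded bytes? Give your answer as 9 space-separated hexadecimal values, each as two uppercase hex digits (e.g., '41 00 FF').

Answer: FB 9B 6E D0 DF C0 75 C2 6B

Derivation:
After char 0 ('+'=62): chars_in_quartet=1 acc=0x3E bytes_emitted=0
After char 1 ('5'=57): chars_in_quartet=2 acc=0xFB9 bytes_emitted=0
After char 2 ('t'=45): chars_in_quartet=3 acc=0x3EE6D bytes_emitted=0
After char 3 ('u'=46): chars_in_quartet=4 acc=0xFB9B6E -> emit FB 9B 6E, reset; bytes_emitted=3
After char 4 ('0'=52): chars_in_quartet=1 acc=0x34 bytes_emitted=3
After char 5 ('N'=13): chars_in_quartet=2 acc=0xD0D bytes_emitted=3
After char 6 ('/'=63): chars_in_quartet=3 acc=0x3437F bytes_emitted=3
After char 7 ('A'=0): chars_in_quartet=4 acc=0xD0DFC0 -> emit D0 DF C0, reset; bytes_emitted=6
After char 8 ('d'=29): chars_in_quartet=1 acc=0x1D bytes_emitted=6
After char 9 ('c'=28): chars_in_quartet=2 acc=0x75C bytes_emitted=6
After char 10 ('J'=9): chars_in_quartet=3 acc=0x1D709 bytes_emitted=6
After char 11 ('r'=43): chars_in_quartet=4 acc=0x75C26B -> emit 75 C2 6B, reset; bytes_emitted=9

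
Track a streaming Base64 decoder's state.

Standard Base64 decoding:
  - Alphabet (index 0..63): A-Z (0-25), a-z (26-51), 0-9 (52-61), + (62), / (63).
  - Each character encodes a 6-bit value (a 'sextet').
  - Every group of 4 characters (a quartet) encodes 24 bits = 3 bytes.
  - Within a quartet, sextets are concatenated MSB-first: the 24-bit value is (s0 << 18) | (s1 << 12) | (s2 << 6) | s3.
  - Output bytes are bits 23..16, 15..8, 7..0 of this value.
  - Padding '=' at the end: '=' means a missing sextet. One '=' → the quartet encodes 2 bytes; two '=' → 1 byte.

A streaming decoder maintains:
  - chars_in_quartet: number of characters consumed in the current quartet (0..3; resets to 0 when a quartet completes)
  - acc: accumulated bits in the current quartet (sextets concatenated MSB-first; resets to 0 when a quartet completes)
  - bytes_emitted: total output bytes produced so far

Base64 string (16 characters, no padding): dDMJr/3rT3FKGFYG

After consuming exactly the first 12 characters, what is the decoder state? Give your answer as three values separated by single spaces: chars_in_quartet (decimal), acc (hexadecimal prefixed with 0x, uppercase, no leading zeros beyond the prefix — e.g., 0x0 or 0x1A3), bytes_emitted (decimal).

After char 0 ('d'=29): chars_in_quartet=1 acc=0x1D bytes_emitted=0
After char 1 ('D'=3): chars_in_quartet=2 acc=0x743 bytes_emitted=0
After char 2 ('M'=12): chars_in_quartet=3 acc=0x1D0CC bytes_emitted=0
After char 3 ('J'=9): chars_in_quartet=4 acc=0x743309 -> emit 74 33 09, reset; bytes_emitted=3
After char 4 ('r'=43): chars_in_quartet=1 acc=0x2B bytes_emitted=3
After char 5 ('/'=63): chars_in_quartet=2 acc=0xAFF bytes_emitted=3
After char 6 ('3'=55): chars_in_quartet=3 acc=0x2BFF7 bytes_emitted=3
After char 7 ('r'=43): chars_in_quartet=4 acc=0xAFFDEB -> emit AF FD EB, reset; bytes_emitted=6
After char 8 ('T'=19): chars_in_quartet=1 acc=0x13 bytes_emitted=6
After char 9 ('3'=55): chars_in_quartet=2 acc=0x4F7 bytes_emitted=6
After char 10 ('F'=5): chars_in_quartet=3 acc=0x13DC5 bytes_emitted=6
After char 11 ('K'=10): chars_in_quartet=4 acc=0x4F714A -> emit 4F 71 4A, reset; bytes_emitted=9

Answer: 0 0x0 9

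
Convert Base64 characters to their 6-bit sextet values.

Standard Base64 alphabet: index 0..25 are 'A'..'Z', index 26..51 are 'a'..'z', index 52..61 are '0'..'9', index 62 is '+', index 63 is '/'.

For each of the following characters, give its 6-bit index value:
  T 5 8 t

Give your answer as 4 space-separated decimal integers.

'T': A..Z range, ord('T') − ord('A') = 19
'5': 0..9 range, 52 + ord('5') − ord('0') = 57
'8': 0..9 range, 52 + ord('8') − ord('0') = 60
't': a..z range, 26 + ord('t') − ord('a') = 45

Answer: 19 57 60 45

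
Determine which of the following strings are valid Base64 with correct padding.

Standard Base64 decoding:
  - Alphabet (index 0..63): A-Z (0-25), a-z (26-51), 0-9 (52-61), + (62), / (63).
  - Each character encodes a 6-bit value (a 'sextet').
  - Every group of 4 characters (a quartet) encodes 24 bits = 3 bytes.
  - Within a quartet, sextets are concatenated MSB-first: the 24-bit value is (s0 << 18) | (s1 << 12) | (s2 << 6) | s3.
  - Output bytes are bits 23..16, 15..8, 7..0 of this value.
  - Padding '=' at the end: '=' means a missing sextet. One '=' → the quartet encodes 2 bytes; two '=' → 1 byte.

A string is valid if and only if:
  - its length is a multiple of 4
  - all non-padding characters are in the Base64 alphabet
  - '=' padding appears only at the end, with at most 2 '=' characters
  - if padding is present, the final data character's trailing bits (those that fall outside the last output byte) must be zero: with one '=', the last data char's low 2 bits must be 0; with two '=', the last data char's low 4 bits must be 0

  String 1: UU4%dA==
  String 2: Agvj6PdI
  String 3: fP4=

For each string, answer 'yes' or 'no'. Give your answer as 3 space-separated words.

Answer: no yes yes

Derivation:
String 1: 'UU4%dA==' → invalid (bad char(s): ['%'])
String 2: 'Agvj6PdI' → valid
String 3: 'fP4=' → valid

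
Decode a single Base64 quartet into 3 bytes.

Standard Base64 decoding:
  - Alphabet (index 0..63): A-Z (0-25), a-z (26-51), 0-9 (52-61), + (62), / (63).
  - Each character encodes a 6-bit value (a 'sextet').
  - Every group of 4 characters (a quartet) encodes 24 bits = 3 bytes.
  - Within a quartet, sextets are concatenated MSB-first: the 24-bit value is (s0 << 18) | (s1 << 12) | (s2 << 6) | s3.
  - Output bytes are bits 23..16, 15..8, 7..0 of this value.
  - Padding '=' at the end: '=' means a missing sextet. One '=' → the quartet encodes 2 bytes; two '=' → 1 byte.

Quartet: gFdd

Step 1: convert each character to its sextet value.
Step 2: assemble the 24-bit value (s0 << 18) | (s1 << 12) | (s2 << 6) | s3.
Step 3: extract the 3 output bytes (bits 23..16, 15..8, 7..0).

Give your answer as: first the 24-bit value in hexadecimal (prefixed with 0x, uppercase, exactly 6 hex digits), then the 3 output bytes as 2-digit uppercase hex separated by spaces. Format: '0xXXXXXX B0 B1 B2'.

Sextets: g=32, F=5, d=29, d=29
24-bit: (32<<18) | (5<<12) | (29<<6) | 29
      = 0x800000 | 0x005000 | 0x000740 | 0x00001D
      = 0x80575D
Bytes: (v>>16)&0xFF=80, (v>>8)&0xFF=57, v&0xFF=5D

Answer: 0x80575D 80 57 5D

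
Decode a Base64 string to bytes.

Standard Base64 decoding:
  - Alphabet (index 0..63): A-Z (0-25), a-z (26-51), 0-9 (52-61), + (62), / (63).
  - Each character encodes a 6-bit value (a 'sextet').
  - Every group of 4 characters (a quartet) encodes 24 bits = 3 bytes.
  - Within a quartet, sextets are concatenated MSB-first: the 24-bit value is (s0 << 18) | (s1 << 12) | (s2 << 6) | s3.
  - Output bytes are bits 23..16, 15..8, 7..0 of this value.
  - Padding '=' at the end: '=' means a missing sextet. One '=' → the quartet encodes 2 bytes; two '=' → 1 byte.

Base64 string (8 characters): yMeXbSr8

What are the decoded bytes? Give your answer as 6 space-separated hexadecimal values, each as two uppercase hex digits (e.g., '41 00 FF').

Answer: C8 C7 97 6D 2A FC

Derivation:
After char 0 ('y'=50): chars_in_quartet=1 acc=0x32 bytes_emitted=0
After char 1 ('M'=12): chars_in_quartet=2 acc=0xC8C bytes_emitted=0
After char 2 ('e'=30): chars_in_quartet=3 acc=0x3231E bytes_emitted=0
After char 3 ('X'=23): chars_in_quartet=4 acc=0xC8C797 -> emit C8 C7 97, reset; bytes_emitted=3
After char 4 ('b'=27): chars_in_quartet=1 acc=0x1B bytes_emitted=3
After char 5 ('S'=18): chars_in_quartet=2 acc=0x6D2 bytes_emitted=3
After char 6 ('r'=43): chars_in_quartet=3 acc=0x1B4AB bytes_emitted=3
After char 7 ('8'=60): chars_in_quartet=4 acc=0x6D2AFC -> emit 6D 2A FC, reset; bytes_emitted=6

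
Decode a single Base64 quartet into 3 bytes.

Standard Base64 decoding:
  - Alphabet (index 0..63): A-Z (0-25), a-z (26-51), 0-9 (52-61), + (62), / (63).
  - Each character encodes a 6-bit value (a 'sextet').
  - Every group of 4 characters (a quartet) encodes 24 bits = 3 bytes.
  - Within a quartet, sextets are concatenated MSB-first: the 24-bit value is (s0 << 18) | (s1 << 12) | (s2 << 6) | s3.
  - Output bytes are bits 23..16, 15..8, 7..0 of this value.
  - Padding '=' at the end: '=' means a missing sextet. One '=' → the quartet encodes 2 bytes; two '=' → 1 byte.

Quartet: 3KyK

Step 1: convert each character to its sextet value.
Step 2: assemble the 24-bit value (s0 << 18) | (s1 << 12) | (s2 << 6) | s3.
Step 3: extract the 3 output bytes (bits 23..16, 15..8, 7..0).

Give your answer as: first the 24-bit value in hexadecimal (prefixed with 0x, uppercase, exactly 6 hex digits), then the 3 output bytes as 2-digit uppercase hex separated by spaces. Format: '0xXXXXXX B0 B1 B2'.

Sextets: 3=55, K=10, y=50, K=10
24-bit: (55<<18) | (10<<12) | (50<<6) | 10
      = 0xDC0000 | 0x00A000 | 0x000C80 | 0x00000A
      = 0xDCAC8A
Bytes: (v>>16)&0xFF=DC, (v>>8)&0xFF=AC, v&0xFF=8A

Answer: 0xDCAC8A DC AC 8A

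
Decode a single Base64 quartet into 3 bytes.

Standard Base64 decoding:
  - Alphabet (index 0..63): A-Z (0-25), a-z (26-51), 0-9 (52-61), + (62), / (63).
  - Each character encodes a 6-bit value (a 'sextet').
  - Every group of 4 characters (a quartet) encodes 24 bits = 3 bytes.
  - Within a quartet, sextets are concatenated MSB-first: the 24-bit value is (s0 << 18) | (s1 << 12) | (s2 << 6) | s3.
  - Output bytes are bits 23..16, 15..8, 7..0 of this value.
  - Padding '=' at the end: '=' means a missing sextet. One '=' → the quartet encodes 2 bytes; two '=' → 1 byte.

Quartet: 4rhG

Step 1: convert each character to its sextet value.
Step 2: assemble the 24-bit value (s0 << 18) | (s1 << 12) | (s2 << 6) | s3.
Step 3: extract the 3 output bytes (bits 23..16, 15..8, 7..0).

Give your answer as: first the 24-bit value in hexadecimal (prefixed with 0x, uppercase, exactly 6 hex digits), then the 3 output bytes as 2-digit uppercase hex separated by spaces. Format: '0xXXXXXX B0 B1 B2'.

Answer: 0xE2B846 E2 B8 46

Derivation:
Sextets: 4=56, r=43, h=33, G=6
24-bit: (56<<18) | (43<<12) | (33<<6) | 6
      = 0xE00000 | 0x02B000 | 0x000840 | 0x000006
      = 0xE2B846
Bytes: (v>>16)&0xFF=E2, (v>>8)&0xFF=B8, v&0xFF=46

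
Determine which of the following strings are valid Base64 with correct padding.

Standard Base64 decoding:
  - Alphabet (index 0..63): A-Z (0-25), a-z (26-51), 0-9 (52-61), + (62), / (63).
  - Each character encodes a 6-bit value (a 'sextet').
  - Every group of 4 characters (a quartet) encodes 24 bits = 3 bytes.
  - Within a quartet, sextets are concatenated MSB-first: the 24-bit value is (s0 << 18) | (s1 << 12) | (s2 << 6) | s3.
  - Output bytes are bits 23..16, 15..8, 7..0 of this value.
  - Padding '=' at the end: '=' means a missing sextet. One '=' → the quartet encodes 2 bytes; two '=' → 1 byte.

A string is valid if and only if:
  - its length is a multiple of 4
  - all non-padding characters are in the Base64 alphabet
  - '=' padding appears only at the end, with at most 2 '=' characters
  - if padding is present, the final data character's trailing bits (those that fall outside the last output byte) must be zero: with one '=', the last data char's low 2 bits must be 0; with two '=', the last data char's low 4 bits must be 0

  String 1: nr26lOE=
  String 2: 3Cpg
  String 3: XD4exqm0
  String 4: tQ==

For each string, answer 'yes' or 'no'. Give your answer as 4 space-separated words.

String 1: 'nr26lOE=' → valid
String 2: '3Cpg' → valid
String 3: 'XD4exqm0' → valid
String 4: 'tQ==' → valid

Answer: yes yes yes yes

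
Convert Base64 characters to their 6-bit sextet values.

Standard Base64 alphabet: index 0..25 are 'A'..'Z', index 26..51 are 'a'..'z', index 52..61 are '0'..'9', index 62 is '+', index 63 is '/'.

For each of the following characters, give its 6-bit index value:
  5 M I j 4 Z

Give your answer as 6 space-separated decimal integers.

'5': 0..9 range, 52 + ord('5') − ord('0') = 57
'M': A..Z range, ord('M') − ord('A') = 12
'I': A..Z range, ord('I') − ord('A') = 8
'j': a..z range, 26 + ord('j') − ord('a') = 35
'4': 0..9 range, 52 + ord('4') − ord('0') = 56
'Z': A..Z range, ord('Z') − ord('A') = 25

Answer: 57 12 8 35 56 25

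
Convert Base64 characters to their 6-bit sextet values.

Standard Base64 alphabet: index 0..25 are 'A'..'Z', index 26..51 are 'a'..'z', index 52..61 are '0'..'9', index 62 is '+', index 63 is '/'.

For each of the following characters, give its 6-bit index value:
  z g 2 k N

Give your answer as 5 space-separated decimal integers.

Answer: 51 32 54 36 13

Derivation:
'z': a..z range, 26 + ord('z') − ord('a') = 51
'g': a..z range, 26 + ord('g') − ord('a') = 32
'2': 0..9 range, 52 + ord('2') − ord('0') = 54
'k': a..z range, 26 + ord('k') − ord('a') = 36
'N': A..Z range, ord('N') − ord('A') = 13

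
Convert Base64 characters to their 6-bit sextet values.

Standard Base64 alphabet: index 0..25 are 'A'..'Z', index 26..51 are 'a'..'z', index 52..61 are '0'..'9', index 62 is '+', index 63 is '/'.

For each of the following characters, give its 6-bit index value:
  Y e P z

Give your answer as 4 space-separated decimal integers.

'Y': A..Z range, ord('Y') − ord('A') = 24
'e': a..z range, 26 + ord('e') − ord('a') = 30
'P': A..Z range, ord('P') − ord('A') = 15
'z': a..z range, 26 + ord('z') − ord('a') = 51

Answer: 24 30 15 51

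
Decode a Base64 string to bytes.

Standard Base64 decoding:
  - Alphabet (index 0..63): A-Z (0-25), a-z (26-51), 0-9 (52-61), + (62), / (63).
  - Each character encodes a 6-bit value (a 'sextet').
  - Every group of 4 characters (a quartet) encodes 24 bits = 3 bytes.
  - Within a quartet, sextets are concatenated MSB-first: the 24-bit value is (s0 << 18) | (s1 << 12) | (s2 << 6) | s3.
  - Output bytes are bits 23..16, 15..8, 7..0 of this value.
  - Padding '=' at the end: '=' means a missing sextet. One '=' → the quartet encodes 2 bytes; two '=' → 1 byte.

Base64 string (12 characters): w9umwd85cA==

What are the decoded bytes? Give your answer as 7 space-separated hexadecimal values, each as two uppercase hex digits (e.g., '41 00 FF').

Answer: C3 DB A6 C1 DF 39 70

Derivation:
After char 0 ('w'=48): chars_in_quartet=1 acc=0x30 bytes_emitted=0
After char 1 ('9'=61): chars_in_quartet=2 acc=0xC3D bytes_emitted=0
After char 2 ('u'=46): chars_in_quartet=3 acc=0x30F6E bytes_emitted=0
After char 3 ('m'=38): chars_in_quartet=4 acc=0xC3DBA6 -> emit C3 DB A6, reset; bytes_emitted=3
After char 4 ('w'=48): chars_in_quartet=1 acc=0x30 bytes_emitted=3
After char 5 ('d'=29): chars_in_quartet=2 acc=0xC1D bytes_emitted=3
After char 6 ('8'=60): chars_in_quartet=3 acc=0x3077C bytes_emitted=3
After char 7 ('5'=57): chars_in_quartet=4 acc=0xC1DF39 -> emit C1 DF 39, reset; bytes_emitted=6
After char 8 ('c'=28): chars_in_quartet=1 acc=0x1C bytes_emitted=6
After char 9 ('A'=0): chars_in_quartet=2 acc=0x700 bytes_emitted=6
Padding '==': partial quartet acc=0x700 -> emit 70; bytes_emitted=7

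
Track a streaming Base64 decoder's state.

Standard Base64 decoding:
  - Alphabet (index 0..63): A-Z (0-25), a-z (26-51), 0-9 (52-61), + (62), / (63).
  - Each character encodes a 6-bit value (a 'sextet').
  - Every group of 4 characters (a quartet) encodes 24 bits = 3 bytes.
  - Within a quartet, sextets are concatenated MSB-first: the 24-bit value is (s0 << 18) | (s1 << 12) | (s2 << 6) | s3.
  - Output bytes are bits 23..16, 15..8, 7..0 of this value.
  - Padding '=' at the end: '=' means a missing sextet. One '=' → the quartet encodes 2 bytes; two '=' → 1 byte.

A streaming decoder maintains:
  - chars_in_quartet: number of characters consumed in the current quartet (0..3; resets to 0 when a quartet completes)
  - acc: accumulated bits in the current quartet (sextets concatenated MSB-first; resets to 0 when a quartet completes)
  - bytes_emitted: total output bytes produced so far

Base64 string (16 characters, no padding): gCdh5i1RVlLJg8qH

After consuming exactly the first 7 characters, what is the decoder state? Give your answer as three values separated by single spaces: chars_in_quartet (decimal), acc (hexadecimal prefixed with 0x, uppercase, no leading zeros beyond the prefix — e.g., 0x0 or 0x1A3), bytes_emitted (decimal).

After char 0 ('g'=32): chars_in_quartet=1 acc=0x20 bytes_emitted=0
After char 1 ('C'=2): chars_in_quartet=2 acc=0x802 bytes_emitted=0
After char 2 ('d'=29): chars_in_quartet=3 acc=0x2009D bytes_emitted=0
After char 3 ('h'=33): chars_in_quartet=4 acc=0x802761 -> emit 80 27 61, reset; bytes_emitted=3
After char 4 ('5'=57): chars_in_quartet=1 acc=0x39 bytes_emitted=3
After char 5 ('i'=34): chars_in_quartet=2 acc=0xE62 bytes_emitted=3
After char 6 ('1'=53): chars_in_quartet=3 acc=0x398B5 bytes_emitted=3

Answer: 3 0x398B5 3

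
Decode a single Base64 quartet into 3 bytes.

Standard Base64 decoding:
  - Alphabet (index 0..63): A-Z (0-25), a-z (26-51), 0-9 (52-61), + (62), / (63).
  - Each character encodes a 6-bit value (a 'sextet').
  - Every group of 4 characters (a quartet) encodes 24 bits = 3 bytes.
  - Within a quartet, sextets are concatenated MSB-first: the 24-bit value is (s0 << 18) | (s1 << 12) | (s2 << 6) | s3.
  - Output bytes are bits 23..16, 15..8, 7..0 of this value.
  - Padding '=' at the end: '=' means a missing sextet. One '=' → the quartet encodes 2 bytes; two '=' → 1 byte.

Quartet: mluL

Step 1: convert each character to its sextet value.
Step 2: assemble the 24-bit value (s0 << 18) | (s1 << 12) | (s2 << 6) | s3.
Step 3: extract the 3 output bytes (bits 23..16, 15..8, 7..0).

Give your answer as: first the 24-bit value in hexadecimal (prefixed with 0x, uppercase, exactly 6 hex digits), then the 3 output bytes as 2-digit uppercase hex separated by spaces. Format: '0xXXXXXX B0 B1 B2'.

Answer: 0x9A5B8B 9A 5B 8B

Derivation:
Sextets: m=38, l=37, u=46, L=11
24-bit: (38<<18) | (37<<12) | (46<<6) | 11
      = 0x980000 | 0x025000 | 0x000B80 | 0x00000B
      = 0x9A5B8B
Bytes: (v>>16)&0xFF=9A, (v>>8)&0xFF=5B, v&0xFF=8B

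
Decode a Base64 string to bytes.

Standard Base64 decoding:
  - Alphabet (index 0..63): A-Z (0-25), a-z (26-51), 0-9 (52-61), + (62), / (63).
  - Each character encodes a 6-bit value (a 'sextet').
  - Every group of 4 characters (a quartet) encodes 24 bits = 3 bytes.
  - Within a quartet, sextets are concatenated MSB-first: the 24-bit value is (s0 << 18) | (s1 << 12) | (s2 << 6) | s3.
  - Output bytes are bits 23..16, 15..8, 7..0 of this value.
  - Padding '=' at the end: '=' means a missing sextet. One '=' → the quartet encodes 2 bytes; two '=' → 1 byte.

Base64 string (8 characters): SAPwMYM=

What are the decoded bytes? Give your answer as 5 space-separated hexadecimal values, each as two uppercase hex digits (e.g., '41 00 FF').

After char 0 ('S'=18): chars_in_quartet=1 acc=0x12 bytes_emitted=0
After char 1 ('A'=0): chars_in_quartet=2 acc=0x480 bytes_emitted=0
After char 2 ('P'=15): chars_in_quartet=3 acc=0x1200F bytes_emitted=0
After char 3 ('w'=48): chars_in_quartet=4 acc=0x4803F0 -> emit 48 03 F0, reset; bytes_emitted=3
After char 4 ('M'=12): chars_in_quartet=1 acc=0xC bytes_emitted=3
After char 5 ('Y'=24): chars_in_quartet=2 acc=0x318 bytes_emitted=3
After char 6 ('M'=12): chars_in_quartet=3 acc=0xC60C bytes_emitted=3
Padding '=': partial quartet acc=0xC60C -> emit 31 83; bytes_emitted=5

Answer: 48 03 F0 31 83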